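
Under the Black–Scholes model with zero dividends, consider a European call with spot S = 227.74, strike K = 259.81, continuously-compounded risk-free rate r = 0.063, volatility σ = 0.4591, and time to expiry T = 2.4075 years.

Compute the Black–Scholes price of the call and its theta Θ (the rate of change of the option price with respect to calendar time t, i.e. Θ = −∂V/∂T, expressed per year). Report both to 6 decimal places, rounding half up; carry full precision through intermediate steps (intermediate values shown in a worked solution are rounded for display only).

σ√T = 0.4591·√2.4075 = 0.712345
d₁ = (ln(S/K) + (r+σ²/2)T) / (σ√T) = (ln(227.74/259.81) + (0.063+0.4591²/2)·2.4075) / 0.712345 = (-0.131746 + 0.405390) / 0.712345 = 0.384146
d₂ = d₁ − σ√T = 0.384146 − 0.712345 = -0.328199
e^{−rT} = e^{−0.063·2.4075} = 0.859270
N(d₁) = 0.649565,  N(d₂) = 0.371380
Call price V = S·N(d₁) − K·e^{−rT}·N(d₂) = 147.931880 − 82.909514 = 65.022366
φ(d₁) = (1/√(2π))·e^{−d₁²/2} = 0.370566
Θ = −S·φ(d₁)·σ/(2√T) − r·K·e^{−rT}·N(d₂) = −12.485317 − 5.223299 = -17.708616

price = 65.022366
Θ = -17.708616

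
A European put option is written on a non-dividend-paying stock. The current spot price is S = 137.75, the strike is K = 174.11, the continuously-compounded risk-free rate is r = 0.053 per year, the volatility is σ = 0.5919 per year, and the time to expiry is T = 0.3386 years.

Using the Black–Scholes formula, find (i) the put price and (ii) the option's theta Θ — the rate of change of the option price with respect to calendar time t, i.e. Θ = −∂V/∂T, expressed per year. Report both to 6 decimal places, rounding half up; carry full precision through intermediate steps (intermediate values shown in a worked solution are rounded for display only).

σ√T = 0.5919·√0.3386 = 0.344423
d₁ = (ln(S/K) + (r+σ²/2)T) / (σ√T) = (ln(137.75/174.11) + (0.053+0.5919²/2)·0.3386) / 0.344423 = (-0.234247 + 0.077259) / 0.344423 = -0.455799
d₂ = d₁ − σ√T = -0.455799 − 0.344423 = -0.800222
e^{−rT} = e^{−0.053·0.3386} = 0.982214
N(−d₁) = 0.675733,  N(−d₂) = 0.788209
Put price V = K·e^{−rT}·N(−d₂) − S·N(−d₁) = 134.794212 − 93.082182 = 41.712029
φ(d₁) = (1/√(2π))·e^{−d₁²/2} = 0.359581
Θ = −S·φ(d₁)·σ/(2√T) + r·K·e^{−rT}·N(−d₂) = −25.192056 + 7.144093 = -18.047963

price = 41.712029
Θ = -18.047963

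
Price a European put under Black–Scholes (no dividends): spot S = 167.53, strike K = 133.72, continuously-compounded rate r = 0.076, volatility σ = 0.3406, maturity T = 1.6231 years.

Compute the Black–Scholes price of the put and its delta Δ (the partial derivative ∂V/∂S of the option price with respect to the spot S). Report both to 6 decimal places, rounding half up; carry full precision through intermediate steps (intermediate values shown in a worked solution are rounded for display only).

price = 7.191171
Δ = -0.153695

σ√T = 0.3406·√1.6231 = 0.433928
d₁ = (ln(S/K) + (r+σ²/2)T) / (σ√T) = (ln(167.53/133.72) + (0.076+0.3406²/2)·1.6231) / 0.433928 = (0.225414 + 0.217502) / 0.433928 = 1.020715
d₂ = d₁ − σ√T = 1.020715 − 0.433928 = 0.586788
e^{−rT} = e^{−0.076·1.6231} = 0.883949
N(−d₁) = 0.153695,  N(−d₂) = 0.278673
Put price V = K·e^{−rT}·N(−d₂) − S·N(−d₁) = 32.939638 − 25.748467 = 7.191171
Δ = −N(−d₁) = -0.153695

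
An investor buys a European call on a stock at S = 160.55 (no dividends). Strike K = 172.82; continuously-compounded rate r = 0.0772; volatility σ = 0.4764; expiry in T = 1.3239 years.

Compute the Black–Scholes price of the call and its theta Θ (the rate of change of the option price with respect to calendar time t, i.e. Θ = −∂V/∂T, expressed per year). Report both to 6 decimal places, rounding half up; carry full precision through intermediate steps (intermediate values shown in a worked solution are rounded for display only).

σ√T = 0.4764·√1.3239 = 0.548150
d₁ = (ln(S/K) + (r+σ²/2)T) / (σ√T) = (ln(160.55/172.82) + (0.0772+0.4764²/2)·1.3239) / 0.548150 = (-0.073645 + 0.252439) / 0.548150 = 0.326177
d₂ = d₁ − σ√T = 0.326177 − 0.548150 = -0.221973
e^{−rT} = e^{−0.0772·1.3239} = 0.902844
N(d₁) = 0.627855,  N(d₂) = 0.412168
Call price V = S·N(d₁) − K·e^{−rT}·N(d₂) = 100.802104 − 64.310334 = 36.491771
φ(d₁) = (1/√(2π))·e^{−d₁²/2} = 0.378275
Θ = −S·φ(d₁)·σ/(2√T) − r·K·e^{−rT}·N(d₂) = −12.572797 − 4.964758 = -17.537554

price = 36.491771
Θ = -17.537554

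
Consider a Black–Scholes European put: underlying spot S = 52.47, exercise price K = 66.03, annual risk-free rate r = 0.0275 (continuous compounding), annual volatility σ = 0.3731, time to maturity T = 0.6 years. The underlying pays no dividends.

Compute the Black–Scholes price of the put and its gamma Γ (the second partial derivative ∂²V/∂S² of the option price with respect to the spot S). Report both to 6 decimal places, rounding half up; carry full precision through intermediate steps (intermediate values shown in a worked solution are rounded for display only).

price = 14.723992
Γ = 0.022056

σ√T = 0.3731·√0.6 = 0.289002
d₁ = (ln(S/K) + (r+σ²/2)T) / (σ√T) = (ln(52.47/66.03) + (0.0275+0.3731²/2)·0.6) / 0.289002 = (-0.229868 + 0.058261) / 0.289002 = -0.593790
d₂ = d₁ − σ√T = -0.593790 − 0.289002 = -0.882792
e^{−rT} = e^{−0.0275·0.6} = 0.983635
N(−d₁) = 0.723674,  N(−d₂) = 0.811326
Put price V = K·e^{−rT}·N(−d₂) − S·N(−d₁) = 52.695152 − 37.971161 = 14.723992
φ(d₁) = (1/√(2π))·e^{−d₁²/2} = 0.334462
Γ = φ(d₁) / (S·σ·√T) = 0.022056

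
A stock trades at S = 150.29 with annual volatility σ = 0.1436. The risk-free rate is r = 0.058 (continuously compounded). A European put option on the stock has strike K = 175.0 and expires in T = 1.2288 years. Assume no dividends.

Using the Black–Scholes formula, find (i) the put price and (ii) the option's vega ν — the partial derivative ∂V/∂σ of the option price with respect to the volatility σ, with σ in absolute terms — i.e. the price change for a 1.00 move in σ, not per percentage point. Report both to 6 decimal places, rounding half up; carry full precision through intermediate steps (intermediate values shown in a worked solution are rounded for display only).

σ√T = 0.1436·√1.2288 = 0.159182
d₁ = (ln(S/K) + (r+σ²/2)T) / (σ√T) = (ln(150.29/175.0) + (0.058+0.1436²/2)·1.2288) / 0.159182 = (-0.152219 + 0.083940) / 0.159182 = -0.428937
d₂ = d₁ − σ√T = -0.428937 − 0.159182 = -0.588120
e^{−rT} = e^{−0.058·1.2288} = 0.931210
N(−d₁) = 0.666016,  N(−d₂) = 0.721774
Put price V = K·e^{−rT}·N(−d₂) − S·N(−d₁) = 117.621575 − 100.095490 = 17.526085
φ(d₁) = (1/√(2π))·e^{−d₁²/2} = 0.363880
ν = S·φ(d₁)·√T = 60.621741

price = 17.526085
ν = 60.621741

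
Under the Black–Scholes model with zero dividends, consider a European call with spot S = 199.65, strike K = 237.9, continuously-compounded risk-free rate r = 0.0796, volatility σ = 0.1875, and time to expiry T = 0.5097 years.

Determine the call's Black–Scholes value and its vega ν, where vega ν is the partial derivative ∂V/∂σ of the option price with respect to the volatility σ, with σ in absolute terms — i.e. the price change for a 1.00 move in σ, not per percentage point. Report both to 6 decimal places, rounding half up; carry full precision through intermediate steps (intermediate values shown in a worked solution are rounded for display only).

price = 2.349791
ν = 36.576526

σ√T = 0.1875·√0.5097 = 0.133862
d₁ = (ln(S/K) + (r+σ²/2)T) / (σ√T) = (ln(199.65/237.9) + (0.0796+0.1875²/2)·0.5097) / 0.133862 = (-0.175285 + 0.049532) / 0.133862 = -0.939419
d₂ = d₁ − σ√T = -0.939419 − 0.133862 = -1.073282
e^{−rT} = e^{−0.0796·0.5097} = 0.960240
N(d₁) = 0.173758,  N(d₂) = 0.141572
Call price V = S·N(d₁) − K·e^{−rT}·N(d₂) = 34.690744 − 32.340954 = 2.349791
φ(d₁) = (1/√(2π))·e^{−d₁²/2} = 0.256611
ν = S·φ(d₁)·√T = 36.576526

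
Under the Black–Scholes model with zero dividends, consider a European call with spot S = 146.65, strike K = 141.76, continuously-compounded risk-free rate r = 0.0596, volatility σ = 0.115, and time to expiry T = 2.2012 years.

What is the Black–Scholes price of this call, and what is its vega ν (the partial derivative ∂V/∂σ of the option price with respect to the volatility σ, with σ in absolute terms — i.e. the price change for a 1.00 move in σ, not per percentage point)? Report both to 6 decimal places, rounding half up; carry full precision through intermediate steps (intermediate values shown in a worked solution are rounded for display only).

σ√T = 0.115·√2.2012 = 0.170619
d₁ = (ln(S/K) + (r+σ²/2)T) / (σ√T) = (ln(146.65/141.76) + (0.0596+0.115²/2)·2.2012) / 0.170619 = (0.033913 + 0.145747) / 0.170619 = 1.052990
d₂ = d₁ − σ√T = 1.052990 − 0.170619 = 0.882371
e^{−rT} = e^{−0.0596·2.2012} = 0.877050
N(d₁) = 0.853827,  N(d₂) = 0.811212
Call price V = S·N(d₁) − K·e^{−rT}·N(d₂) = 125.213776 − 100.858456 = 24.355320
φ(d₁) = (1/√(2π))·e^{−d₁²/2} = 0.229160
ν = S·φ(d₁)·√T = 49.859903

price = 24.355320
ν = 49.859903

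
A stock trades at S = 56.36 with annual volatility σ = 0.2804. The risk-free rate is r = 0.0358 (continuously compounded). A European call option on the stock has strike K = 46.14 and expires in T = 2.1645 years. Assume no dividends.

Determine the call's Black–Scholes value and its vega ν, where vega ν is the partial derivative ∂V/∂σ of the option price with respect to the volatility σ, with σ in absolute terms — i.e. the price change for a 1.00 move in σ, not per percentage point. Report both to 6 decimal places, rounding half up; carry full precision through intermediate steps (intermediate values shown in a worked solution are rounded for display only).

price = 16.651485
ν = 22.477174

σ√T = 0.2804·√2.1645 = 0.412531
d₁ = (ln(S/K) + (r+σ²/2)T) / (σ√T) = (ln(56.36/46.14) + (0.0358+0.2804²/2)·2.1645) / 0.412531 = (0.200079 + 0.162580) / 0.412531 = 0.879108
d₂ = d₁ − σ√T = 0.879108 − 0.412531 = 0.466577
e^{−rT} = e^{−0.0358·2.1645} = 0.925437
N(d₁) = 0.810329,  N(d₂) = 0.679599
Call price V = S·N(d₁) − K·e^{−rT}·N(d₂) = 45.670124 − 29.018639 = 16.651485
φ(d₁) = (1/√(2π))·e^{−d₁²/2} = 0.271077
ν = S·φ(d₁)·√T = 22.477174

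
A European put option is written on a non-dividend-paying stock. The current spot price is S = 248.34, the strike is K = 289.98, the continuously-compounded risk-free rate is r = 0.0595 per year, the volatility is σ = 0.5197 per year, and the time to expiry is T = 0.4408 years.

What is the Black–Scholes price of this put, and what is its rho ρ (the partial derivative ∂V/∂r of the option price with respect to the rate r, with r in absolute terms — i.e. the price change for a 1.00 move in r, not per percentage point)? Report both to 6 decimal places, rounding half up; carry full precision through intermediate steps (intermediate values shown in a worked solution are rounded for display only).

σ√T = 0.5197·√0.4408 = 0.345043
d₁ = (ln(S/K) + (r+σ²/2)T) / (σ√T) = (ln(248.34/289.98) + (0.0595+0.5197²/2)·0.4408) / 0.345043 = (-0.155013 + 0.085755) / 0.345043 = -0.200723
d₂ = d₁ − σ√T = -0.200723 − 0.345043 = -0.545766
e^{−rT} = e^{−0.0595·0.4408} = 0.974113
N(−d₁) = 0.579542,  N(−d₂) = 0.707387
Put price V = K·e^{−rT}·N(−d₂) − S·N(−d₁) = 199.817929 − 143.923578 = 55.894351
ρ = −K·T·e^{−rT}·N(−d₂) = -88.079743

price = 55.894351
ρ = -88.079743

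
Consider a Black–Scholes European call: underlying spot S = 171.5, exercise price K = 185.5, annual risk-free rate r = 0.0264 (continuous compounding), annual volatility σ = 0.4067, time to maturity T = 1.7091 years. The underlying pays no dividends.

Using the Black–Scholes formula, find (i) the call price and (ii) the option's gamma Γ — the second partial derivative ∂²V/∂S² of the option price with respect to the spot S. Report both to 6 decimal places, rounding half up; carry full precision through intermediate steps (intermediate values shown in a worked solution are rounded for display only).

σ√T = 0.4067·√1.7091 = 0.531689
d₁ = (ln(S/K) + (r+σ²/2)T) / (σ√T) = (ln(171.5/185.5) + (0.0264+0.4067²/2)·1.7091) / 0.531689 = (-0.078472 + 0.186467) / 0.531689 = 0.203117
d₂ = d₁ − σ√T = 0.203117 − 0.531689 = -0.328572
e^{−rT} = e^{−0.0264·1.7091} = 0.955883
N(d₁) = 0.580478,  N(d₂) = 0.371240
Call price V = S·N(d₁) − K·e^{−rT}·N(d₂) = 99.552043 − 65.826812 = 33.725231
φ(d₁) = (1/√(2π))·e^{−d₁²/2} = 0.390797
Γ = φ(d₁) / (S·σ·√T) = 0.004286

price = 33.725231
Γ = 0.004286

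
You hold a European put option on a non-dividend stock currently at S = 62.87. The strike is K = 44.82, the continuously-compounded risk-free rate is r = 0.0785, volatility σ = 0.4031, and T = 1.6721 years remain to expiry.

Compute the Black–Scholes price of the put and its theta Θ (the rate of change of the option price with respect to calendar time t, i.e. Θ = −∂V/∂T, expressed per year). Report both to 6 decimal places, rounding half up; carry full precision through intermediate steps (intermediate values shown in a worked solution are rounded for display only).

σ√T = 0.4031·√1.6721 = 0.521247
d₁ = (ln(S/K) + (r+σ²/2)T) / (σ√T) = (ln(62.87/44.82) + (0.0785+0.4031²/2)·1.6721) / 0.521247 = (0.338415 + 0.267109) / 0.521247 = 1.161682
d₂ = d₁ − σ√T = 1.161682 − 0.521247 = 0.640435
e^{−rT} = e^{−0.0785·1.6721} = 0.876990
N(−d₁) = 0.122682,  N(−d₂) = 0.260945
Put price V = K·e^{−rT}·N(−d₂) − S·N(−d₁) = 10.256881 − 7.713034 = 2.543847
φ(d₁) = (1/√(2π))·e^{−d₁²/2} = 0.203174
Θ = −S·φ(d₁)·σ/(2√T) + r·K·e^{−rT}·N(−d₂) = −1.990966 + 0.805165 = -1.185800

price = 2.543847
Θ = -1.185800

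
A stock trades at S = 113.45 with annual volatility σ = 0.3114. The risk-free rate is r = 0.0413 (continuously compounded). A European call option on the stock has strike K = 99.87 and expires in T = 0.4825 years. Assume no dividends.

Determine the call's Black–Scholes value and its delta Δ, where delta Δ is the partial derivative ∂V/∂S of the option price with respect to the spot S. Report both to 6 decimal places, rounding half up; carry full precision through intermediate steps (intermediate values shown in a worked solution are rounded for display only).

σ√T = 0.3114·√0.4825 = 0.216305
d₁ = (ln(S/K) + (r+σ²/2)T) / (σ√T) = (ln(113.45/99.87) + (0.0413+0.3114²/2)·0.4825) / 0.216305 = (0.127493 + 0.043321) / 0.216305 = 0.789690
d₂ = d₁ − σ√T = 0.789690 − 0.216305 = 0.573384
e^{−rT} = e^{−0.0413·0.4825} = 0.980270
N(d₁) = 0.785146,  N(d₂) = 0.716808
Call price V = S·N(d₁) − K·e^{−rT}·N(d₂) = 89.074759 − 70.175169 = 18.899590
Δ = N(d₁) = 0.785146

price = 18.899590
Δ = 0.785146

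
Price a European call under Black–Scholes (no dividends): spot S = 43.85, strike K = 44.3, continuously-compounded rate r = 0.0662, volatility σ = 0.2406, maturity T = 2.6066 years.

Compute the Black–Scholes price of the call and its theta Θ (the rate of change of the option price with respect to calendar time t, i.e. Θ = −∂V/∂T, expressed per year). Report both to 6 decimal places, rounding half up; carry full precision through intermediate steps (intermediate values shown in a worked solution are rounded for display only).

price = 10.062044
Θ = -2.533134

σ√T = 0.2406·√2.6066 = 0.388448
d₁ = (ln(S/K) + (r+σ²/2)T) / (σ√T) = (ln(43.85/44.3) + (0.0662+0.2406²/2)·2.6066) / 0.388448 = (-0.010210 + 0.248003) / 0.388448 = 0.612161
d₂ = d₁ − σ√T = 0.612161 − 0.388448 = 0.223714
e^{−rT} = e^{−0.0662·2.6066} = 0.841510
N(d₁) = 0.729785,  N(d₂) = 0.588510
Call price V = S·N(d₁) − K·e^{−rT}·N(d₂) = 32.001052 − 21.939008 = 10.062044
φ(d₁) = (1/√(2π))·e^{−d₁²/2} = 0.330777
Θ = −S·φ(d₁)·σ/(2√T) − r·K·e^{−rT}·N(d₂) = −1.080772 − 1.452362 = -2.533134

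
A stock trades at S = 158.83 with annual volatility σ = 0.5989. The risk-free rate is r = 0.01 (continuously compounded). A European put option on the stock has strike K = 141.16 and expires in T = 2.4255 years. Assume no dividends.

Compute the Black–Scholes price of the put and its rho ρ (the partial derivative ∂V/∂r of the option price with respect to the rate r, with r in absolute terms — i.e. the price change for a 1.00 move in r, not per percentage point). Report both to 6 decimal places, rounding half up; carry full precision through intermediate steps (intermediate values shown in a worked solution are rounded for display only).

σ√T = 0.5989·√2.4255 = 0.932728
d₁ = (ln(S/K) + (r+σ²/2)T) / (σ√T) = (ln(158.83/141.16) + (0.01+0.5989²/2)·2.4255) / 0.932728 = (0.117940 + 0.459246) / 0.932728 = 0.618815
d₂ = d₁ − σ√T = 0.618815 − 0.932728 = -0.313913
e^{−rT} = e^{−0.01·2.4255} = 0.976037
N(−d₁) = 0.268019,  N(−d₂) = 0.623206
Put price V = K·e^{−rT}·N(−d₂) − S·N(−d₁) = 85.863722 − 42.569472 = 43.294250
ρ = −K·T·e^{−rT}·N(−d₂) = -208.262458

price = 43.294250
ρ = -208.262458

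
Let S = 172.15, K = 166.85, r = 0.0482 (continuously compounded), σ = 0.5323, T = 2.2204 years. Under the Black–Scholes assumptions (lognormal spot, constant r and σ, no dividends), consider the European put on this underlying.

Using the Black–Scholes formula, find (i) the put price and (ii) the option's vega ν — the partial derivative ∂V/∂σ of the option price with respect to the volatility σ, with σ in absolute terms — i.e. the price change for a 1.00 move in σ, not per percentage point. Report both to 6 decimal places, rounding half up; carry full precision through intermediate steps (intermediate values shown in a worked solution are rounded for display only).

σ√T = 0.5323·√2.2204 = 0.793181
d₁ = (ln(S/K) + (r+σ²/2)T) / (σ√T) = (ln(172.15/166.85) + (0.0482+0.5323²/2)·2.2204) / 0.793181 = (0.031271 + 0.421591) / 0.793181 = 0.570944
d₂ = d₁ − σ√T = 0.570944 − 0.793181 = -0.222236
e^{−rT} = e^{−0.0482·2.2204} = 0.898505
N(−d₁) = 0.284019,  N(−d₂) = 0.587935
Put price V = K·e^{−rT}·N(−d₂) − S·N(−d₁) = 88.140580 − 48.893815 = 39.246765
φ(d₁) = (1/√(2π))·e^{−d₁²/2} = 0.338942
ν = S·φ(d₁)·√T = 86.945597

price = 39.246765
ν = 86.945597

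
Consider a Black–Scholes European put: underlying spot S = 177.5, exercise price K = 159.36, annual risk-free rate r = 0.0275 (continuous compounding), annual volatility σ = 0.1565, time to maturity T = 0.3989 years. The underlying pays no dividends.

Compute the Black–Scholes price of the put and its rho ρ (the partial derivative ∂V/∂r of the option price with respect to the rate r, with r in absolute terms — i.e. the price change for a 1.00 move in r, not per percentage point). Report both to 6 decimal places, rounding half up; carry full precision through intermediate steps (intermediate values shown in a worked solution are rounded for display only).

price = 0.923654
ρ = -7.835135

σ√T = 0.1565·√0.3989 = 0.098843
d₁ = (ln(S/K) + (r+σ²/2)T) / (σ√T) = (ln(177.5/159.36) + (0.0275+0.1565²/2)·0.3989) / 0.098843 = (0.107805 + 0.015855) / 0.098843 = 1.251069
d₂ = d₁ − σ√T = 1.251069 − 0.098843 = 1.152226
e^{−rT} = e^{−0.0275·0.3989} = 0.989090
N(−d₁) = 0.105455,  N(−d₂) = 0.124614
Put price V = K·e^{−rT}·N(−d₂) − S·N(−d₁) = 19.641853 − 18.718199 = 0.923654
ρ = −K·T·e^{−rT}·N(−d₂) = -7.835135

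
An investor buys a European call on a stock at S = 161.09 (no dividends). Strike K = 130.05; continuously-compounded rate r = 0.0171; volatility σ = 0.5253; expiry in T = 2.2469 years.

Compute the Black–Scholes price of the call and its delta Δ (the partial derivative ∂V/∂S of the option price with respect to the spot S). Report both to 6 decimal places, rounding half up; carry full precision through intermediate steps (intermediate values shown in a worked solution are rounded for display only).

σ√T = 0.5253·√2.2469 = 0.787407
d₁ = (ln(S/K) + (r+σ²/2)T) / (σ√T) = (ln(161.09/130.05) + (0.0171+0.5253²/2)·2.2469) / 0.787407 = (0.214044 + 0.348427) / 0.787407 = 0.714333
d₂ = d₁ − σ√T = 0.714333 − 0.787407 = -0.073074
e^{−rT} = e^{−0.0171·2.2469} = 0.962307
N(d₁) = 0.762489,  N(d₂) = 0.470874
Call price V = S·N(d₁) − K·e^{−rT}·N(d₂) = 122.829429 − 58.928908 = 63.900521
Δ = N(d₁) = 0.762489

price = 63.900521
Δ = 0.762489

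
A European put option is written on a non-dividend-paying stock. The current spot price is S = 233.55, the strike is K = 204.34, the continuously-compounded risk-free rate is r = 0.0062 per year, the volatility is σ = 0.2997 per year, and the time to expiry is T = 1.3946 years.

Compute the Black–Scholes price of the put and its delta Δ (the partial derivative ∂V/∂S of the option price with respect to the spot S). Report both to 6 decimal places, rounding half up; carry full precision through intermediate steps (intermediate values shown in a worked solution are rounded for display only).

price = 17.556365
Δ = -0.281327

σ√T = 0.2997·√1.3946 = 0.353925
d₁ = (ln(S/K) + (r+σ²/2)T) / (σ√T) = (ln(233.55/204.34) + (0.0062+0.2997²/2)·1.3946) / 0.353925 = (0.133611 + 0.071278) / 0.353925 = 0.578905
d₂ = d₁ − σ√T = 0.578905 − 0.353925 = 0.224979
e^{−rT} = e^{−0.0062·1.3946} = 0.991391
N(−d₁) = 0.281327,  N(−d₂) = 0.410998
Put price V = K·e^{−rT}·N(−d₂) − S·N(−d₁) = 83.260229 − 65.703865 = 17.556365
Δ = −N(−d₁) = -0.281327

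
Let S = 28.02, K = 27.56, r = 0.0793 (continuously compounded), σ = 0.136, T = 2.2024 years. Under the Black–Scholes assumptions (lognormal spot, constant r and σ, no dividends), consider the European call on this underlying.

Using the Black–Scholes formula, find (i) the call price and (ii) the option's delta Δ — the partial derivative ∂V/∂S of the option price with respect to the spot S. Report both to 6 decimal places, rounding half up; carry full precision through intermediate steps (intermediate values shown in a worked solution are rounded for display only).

price = 5.347879
Δ = 0.852741

σ√T = 0.136·√2.2024 = 0.201831
d₁ = (ln(S/K) + (r+σ²/2)T) / (σ√T) = (ln(28.02/27.56) + (0.0793+0.136²/2)·2.2024) / 0.201831 = (0.016553 + 0.195018) / 0.201831 = 1.048261
d₂ = d₁ − σ√T = 1.048261 − 0.201831 = 0.846431
e^{−rT} = e^{−0.0793·2.2024} = 0.839751
N(d₁) = 0.852741,  N(d₂) = 0.801344
Call price V = S·N(d₁) − K·e^{−rT}·N(d₂) = 23.893800 − 18.545921 = 5.347879
Δ = N(d₁) = 0.852741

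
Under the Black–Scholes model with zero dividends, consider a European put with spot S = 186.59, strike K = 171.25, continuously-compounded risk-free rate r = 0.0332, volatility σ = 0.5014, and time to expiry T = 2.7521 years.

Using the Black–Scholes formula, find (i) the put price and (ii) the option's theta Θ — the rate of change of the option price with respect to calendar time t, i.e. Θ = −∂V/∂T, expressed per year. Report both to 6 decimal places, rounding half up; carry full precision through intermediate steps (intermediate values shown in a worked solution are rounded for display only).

σ√T = 0.5014·√2.7521 = 0.831795
d₁ = (ln(S/K) + (r+σ²/2)T) / (σ√T) = (ln(186.59/171.25) + (0.0332+0.5014²/2)·2.7521) / 0.831795 = (0.085789 + 0.437311) / 0.831795 = 0.628881
d₂ = d₁ − σ√T = 0.628881 − 0.831795 = -0.202914
e^{−rT} = e^{−0.0332·2.7521} = 0.912680
N(−d₁) = 0.264713,  N(−d₂) = 0.580399
Put price V = K·e^{−rT}·N(−d₂) − S·N(−d₁) = 90.714292 − 49.392861 = 41.321431
φ(d₁) = (1/√(2π))·e^{−d₁²/2} = 0.327363
Θ = −S·φ(d₁)·σ/(2√T) + r·K·e^{−rT}·N(−d₂) = −9.230829 + 3.011714 = -6.219114

price = 41.321431
Θ = -6.219114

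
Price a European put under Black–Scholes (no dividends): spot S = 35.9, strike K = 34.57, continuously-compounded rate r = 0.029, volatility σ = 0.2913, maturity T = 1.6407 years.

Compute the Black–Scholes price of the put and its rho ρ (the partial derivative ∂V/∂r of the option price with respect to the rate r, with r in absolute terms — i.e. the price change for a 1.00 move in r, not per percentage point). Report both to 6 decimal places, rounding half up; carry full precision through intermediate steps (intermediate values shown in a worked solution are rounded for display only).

σ√T = 0.2913·√1.6407 = 0.373126
d₁ = (ln(S/K) + (r+σ²/2)T) / (σ√T) = (ln(35.9/34.57) + (0.029+0.2913²/2)·1.6407) / 0.373126 = (0.037751 + 0.117192) / 0.373126 = 0.415256
d₂ = d₁ − σ√T = 0.415256 − 0.373126 = 0.042131
e^{−rT} = e^{−0.029·1.6407} = 0.953534
N(−d₁) = 0.338977,  N(−d₂) = 0.483197
Put price V = K·e^{−rT}·N(−d₂) − S·N(−d₁) = 15.927956 − 12.169282 = 3.758674
ρ = −K·T·e^{−rT}·N(−d₂) = -26.132997

price = 3.758674
ρ = -26.132997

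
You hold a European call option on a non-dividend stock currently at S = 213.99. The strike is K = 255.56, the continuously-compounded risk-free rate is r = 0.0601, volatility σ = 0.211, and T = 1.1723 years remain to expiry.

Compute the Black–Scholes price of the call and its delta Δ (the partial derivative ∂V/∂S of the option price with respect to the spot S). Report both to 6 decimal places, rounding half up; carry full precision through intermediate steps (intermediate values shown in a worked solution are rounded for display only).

σ√T = 0.211·√1.1723 = 0.228456
d₁ = (ln(S/K) + (r+σ²/2)T) / (σ√T) = (ln(213.99/255.56) + (0.0601+0.211²/2)·1.1723) / 0.228456 = (-0.177528 + 0.096551) / 0.228456 = -0.354453
d₂ = d₁ − σ√T = -0.354453 − 0.228456 = -0.582908
e^{−rT} = e^{−0.0601·1.1723} = 0.931969
N(d₁) = 0.361500,  N(d₂) = 0.279978
Call price V = S·N(d₁) − K·e^{−rT}·N(d₂) = 77.357345 − 66.683394 = 10.673951
Δ = N(d₁) = 0.361500

price = 10.673951
Δ = 0.361500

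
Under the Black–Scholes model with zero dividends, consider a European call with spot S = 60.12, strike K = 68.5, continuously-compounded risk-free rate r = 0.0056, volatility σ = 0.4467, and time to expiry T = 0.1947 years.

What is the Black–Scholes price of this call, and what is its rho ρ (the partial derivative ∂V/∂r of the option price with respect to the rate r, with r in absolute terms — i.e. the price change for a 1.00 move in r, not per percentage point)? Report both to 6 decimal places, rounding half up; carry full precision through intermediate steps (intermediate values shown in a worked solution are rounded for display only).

σ√T = 0.4467·√0.1947 = 0.197106
d₁ = (ln(S/K) + (r+σ²/2)T) / (σ√T) = (ln(60.12/68.5) + (0.0056+0.4467²/2)·0.1947) / 0.197106 = (-0.130491 + 0.020516) / 0.197106 = -0.557953
d₂ = d₁ − σ√T = -0.557953 − 0.197106 = -0.755058
e^{−rT} = e^{−0.0056·0.1947} = 0.998910
N(d₁) = 0.288438,  N(d₂) = 0.225107
Call price V = S·N(d₁) − K·e^{−rT}·N(d₂) = 17.340917 − 15.403030 = 1.937887
ρ = K·T·e^{−rT}·N(d₂) = 2.998970

price = 1.937887
ρ = 2.998970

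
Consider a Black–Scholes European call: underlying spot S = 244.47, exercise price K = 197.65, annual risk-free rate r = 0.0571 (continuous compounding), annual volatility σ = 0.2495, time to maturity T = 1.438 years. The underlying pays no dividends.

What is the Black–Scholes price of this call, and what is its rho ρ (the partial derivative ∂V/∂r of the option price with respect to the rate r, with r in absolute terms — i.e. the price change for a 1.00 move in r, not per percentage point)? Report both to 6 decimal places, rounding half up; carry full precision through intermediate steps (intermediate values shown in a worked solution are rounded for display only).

σ√T = 0.2495·√1.438 = 0.299192
d₁ = (ln(S/K) + (r+σ²/2)T) / (σ√T) = (ln(244.47/197.65) + (0.0571+0.2495²/2)·1.438) / 0.299192 = (0.212595 + 0.126868) / 0.299192 = 1.134598
d₂ = d₁ − σ√T = 1.134598 − 0.299192 = 0.835406
e^{−rT} = e^{−0.0571·1.438} = 0.921171
N(d₁) = 0.871728,  N(d₂) = 0.798255
Call price V = S·N(d₁) − K·e^{−rT}·N(d₂) = 213.111350 − 145.337874 = 67.773476
ρ = K·T·e^{−rT}·N(d₂) = 208.995863

price = 67.773476
ρ = 208.995863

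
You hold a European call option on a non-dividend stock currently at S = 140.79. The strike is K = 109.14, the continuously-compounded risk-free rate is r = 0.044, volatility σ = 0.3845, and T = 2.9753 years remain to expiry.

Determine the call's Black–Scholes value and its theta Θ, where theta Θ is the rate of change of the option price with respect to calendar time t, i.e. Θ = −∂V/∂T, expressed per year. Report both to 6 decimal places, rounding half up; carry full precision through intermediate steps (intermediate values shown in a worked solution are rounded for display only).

price = 58.043860
Θ = -6.648494

σ√T = 0.3845·√2.9753 = 0.663226
d₁ = (ln(S/K) + (r+σ²/2)T) / (σ√T) = (ln(140.79/109.14) + (0.044+0.3845²/2)·2.9753) / 0.663226 = (0.254638 + 0.350848) / 0.663226 = 0.912940
d₂ = d₁ − σ√T = 0.912940 − 0.663226 = 0.249714
e^{−rT} = e^{−0.044·2.9753} = 0.877294
N(d₁) = 0.819363,  N(d₂) = 0.598596
Call price V = S·N(d₁) − K·e^{−rT}·N(d₂) = 115.358105 − 57.314244 = 58.043860
φ(d₁) = (1/√(2π))·e^{−d₁²/2} = 0.262982
Θ = −S·φ(d₁)·σ/(2√T) − r·K·e^{−rT}·N(d₂) = −4.126668 − 2.521827 = -6.648494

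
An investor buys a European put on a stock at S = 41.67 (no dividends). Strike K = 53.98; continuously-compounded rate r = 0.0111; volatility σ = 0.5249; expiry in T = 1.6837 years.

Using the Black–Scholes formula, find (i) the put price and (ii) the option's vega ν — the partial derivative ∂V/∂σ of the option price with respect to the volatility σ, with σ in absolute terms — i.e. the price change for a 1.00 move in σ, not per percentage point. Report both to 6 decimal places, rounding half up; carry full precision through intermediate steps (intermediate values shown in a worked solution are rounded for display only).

price = 19.012212
ν = 21.569222

σ√T = 0.5249·√1.6837 = 0.681097
d₁ = (ln(S/K) + (r+σ²/2)T) / (σ√T) = (ln(41.67/53.98) + (0.0111+0.5249²/2)·1.6837) / 0.681097 = (-0.258832 + 0.250636) / 0.681097 = -0.012034
d₂ = d₁ − σ√T = -0.012034 − 0.681097 = -0.693131
e^{−rT} = e^{−0.0111·1.6837} = 0.981484
N(−d₁) = 0.504801,  N(−d₂) = 0.755886
Put price V = K·e^{−rT}·N(−d₂) − S·N(−d₁) = 40.047265 − 21.035054 = 19.012212
φ(d₁) = (1/√(2π))·e^{−d₁²/2} = 0.398913
ν = S·φ(d₁)·√T = 21.569222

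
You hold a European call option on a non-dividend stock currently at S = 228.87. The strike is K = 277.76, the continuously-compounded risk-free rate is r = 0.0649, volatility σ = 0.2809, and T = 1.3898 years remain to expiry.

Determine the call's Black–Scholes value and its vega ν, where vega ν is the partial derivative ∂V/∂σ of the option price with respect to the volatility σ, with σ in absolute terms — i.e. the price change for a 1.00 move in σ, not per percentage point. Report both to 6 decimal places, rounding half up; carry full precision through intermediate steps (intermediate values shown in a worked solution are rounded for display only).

price = 20.790635
ν = 106.488570

σ√T = 0.2809·√1.3898 = 0.331152
d₁ = (ln(S/K) + (r+σ²/2)T) / (σ√T) = (ln(228.87/277.76) + (0.0649+0.2809²/2)·1.3898) / 0.331152 = (-0.193603 + 0.145029) / 0.331152 = -0.146683
d₂ = d₁ − σ√T = -0.146683 − 0.331152 = -0.477835
e^{−rT} = e^{−0.0649·1.3898} = 0.913750
N(d₁) = 0.441691,  N(d₂) = 0.316384
Call price V = S·N(d₁) − K·e^{−rT}·N(d₂) = 101.089880 − 80.299245 = 20.790635
φ(d₁) = (1/√(2π))·e^{−d₁²/2} = 0.394674
ν = S·φ(d₁)·√T = 106.488570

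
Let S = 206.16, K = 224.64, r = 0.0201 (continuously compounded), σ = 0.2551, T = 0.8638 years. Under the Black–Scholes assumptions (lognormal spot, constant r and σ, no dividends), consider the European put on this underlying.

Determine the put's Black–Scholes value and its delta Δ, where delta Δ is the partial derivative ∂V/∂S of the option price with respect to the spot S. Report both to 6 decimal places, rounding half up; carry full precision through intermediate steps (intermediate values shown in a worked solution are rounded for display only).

σ√T = 0.2551·√0.8638 = 0.237092
d₁ = (ln(S/K) + (r+σ²/2)T) / (σ√T) = (ln(206.16/224.64) + (0.0201+0.2551²/2)·0.8638) / 0.237092 = (-0.085847 + 0.045469) / 0.237092 = -0.170304
d₂ = d₁ − σ√T = -0.170304 − 0.237092 = -0.407397
e^{−rT} = e^{−0.0201·0.8638} = 0.982787
N(−d₁) = 0.567615,  N(−d₂) = 0.658142
Put price V = K·e^{−rT}·N(−d₂) − S·N(−d₁) = 145.300151 − 117.019438 = 28.280713
Δ = −N(−d₁) = -0.567615

price = 28.280713
Δ = -0.567615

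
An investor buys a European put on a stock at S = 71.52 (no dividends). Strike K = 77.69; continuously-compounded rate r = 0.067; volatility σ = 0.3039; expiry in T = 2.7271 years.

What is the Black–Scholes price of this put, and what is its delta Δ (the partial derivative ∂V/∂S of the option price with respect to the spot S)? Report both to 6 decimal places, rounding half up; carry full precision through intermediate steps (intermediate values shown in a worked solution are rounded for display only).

price = 10.355434
Δ = -0.326311

σ√T = 0.3039·√2.7271 = 0.501858
d₁ = (ln(S/K) + (r+σ²/2)T) / (σ√T) = (ln(71.52/77.69) + (0.067+0.3039²/2)·2.7271) / 0.501858 = (-0.082749 + 0.308647) / 0.501858 = 0.450121
d₂ = d₁ − σ√T = 0.450121 − 0.501858 = -0.051737
e^{−rT} = e^{−0.067·2.7271} = 0.833005
N(−d₁) = 0.326311,  N(−d₂) = 0.520631
Put price V = K·e^{−rT}·N(−d₂) − S·N(−d₁) = 33.693229 − 23.337795 = 10.355434
Δ = −N(−d₁) = -0.326311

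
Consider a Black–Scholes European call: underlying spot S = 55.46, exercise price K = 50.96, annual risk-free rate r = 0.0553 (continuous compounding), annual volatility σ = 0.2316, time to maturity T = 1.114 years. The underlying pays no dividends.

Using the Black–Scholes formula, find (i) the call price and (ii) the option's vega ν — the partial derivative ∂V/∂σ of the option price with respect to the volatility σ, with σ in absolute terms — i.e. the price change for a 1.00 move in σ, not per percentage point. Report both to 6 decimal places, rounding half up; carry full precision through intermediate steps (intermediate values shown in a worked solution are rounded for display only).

price = 9.667777
ν = 18.014969

σ√T = 0.2316·√1.114 = 0.244445
d₁ = (ln(S/K) + (r+σ²/2)T) / (σ√T) = (ln(55.46/50.96) + (0.0553+0.2316²/2)·1.114) / 0.244445 = (0.084621 + 0.091481) / 0.244445 = 0.720415
d₂ = d₁ − σ√T = 0.720415 − 0.244445 = 0.475970
e^{−rT} = e^{−0.0553·1.114} = 0.940255
N(d₁) = 0.764365,  N(d₂) = 0.682952
Call price V = S·N(d₁) − K·e^{−rT}·N(d₂) = 42.391701 − 32.723924 = 9.667777
φ(d₁) = (1/√(2π))·e^{−d₁²/2} = 0.307759
ν = S·φ(d₁)·√T = 18.014969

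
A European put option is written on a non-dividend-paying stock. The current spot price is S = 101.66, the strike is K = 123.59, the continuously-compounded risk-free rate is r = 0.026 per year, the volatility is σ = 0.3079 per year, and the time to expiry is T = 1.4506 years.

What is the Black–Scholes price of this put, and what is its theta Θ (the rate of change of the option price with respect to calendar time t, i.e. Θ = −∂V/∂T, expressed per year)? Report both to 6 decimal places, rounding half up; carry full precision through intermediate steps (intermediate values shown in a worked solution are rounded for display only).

σ√T = 0.3079·√1.4506 = 0.370837
d₁ = (ln(S/K) + (r+σ²/2)T) / (σ√T) = (ln(101.66/123.59) + (0.026+0.3079²/2)·1.4506) / 0.370837 = (-0.195336 + 0.106476) / 0.370837 = -0.239620
d₂ = d₁ − σ√T = -0.239620 − 0.370837 = -0.610457
e^{−rT} = e^{−0.026·1.4506} = 0.962987
N(−d₁) = 0.594687,  N(−d₂) = 0.729220
Put price V = K·e^{−rT}·N(−d₂) − S·N(−d₁) = 86.788564 − 60.455925 = 26.332639
φ(d₁) = (1/√(2π))·e^{−d₁²/2} = 0.387652
Θ = −S·φ(d₁)·σ/(2√T) + r·K·e^{−rT}·N(−d₂) = −5.037302 + 2.256503 = -2.780799

price = 26.332639
Θ = -2.780799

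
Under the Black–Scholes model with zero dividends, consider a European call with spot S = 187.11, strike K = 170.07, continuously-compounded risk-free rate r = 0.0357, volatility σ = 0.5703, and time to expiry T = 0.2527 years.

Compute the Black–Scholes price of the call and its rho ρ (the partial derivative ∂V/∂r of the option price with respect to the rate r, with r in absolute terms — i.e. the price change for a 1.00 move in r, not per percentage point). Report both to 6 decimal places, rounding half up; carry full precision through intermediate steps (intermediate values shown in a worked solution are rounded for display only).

price = 30.873851
ρ = 25.023325

σ√T = 0.5703·√0.2527 = 0.286686
d₁ = (ln(S/K) + (r+σ²/2)T) / (σ√T) = (ln(187.11/170.07) + (0.0357+0.5703²/2)·0.2527) / 0.286686 = (0.095487 + 0.050116) / 0.286686 = 0.507881
d₂ = d₁ − σ√T = 0.507881 − 0.286686 = 0.221196
e^{−rT} = e^{−0.0357·0.2527} = 0.991019
N(d₁) = 0.694232,  N(d₂) = 0.587530
Call price V = S·N(d₁) − K·e^{−rT}·N(d₂) = 129.897694 − 99.023842 = 30.873851
ρ = K·T·e^{−rT}·N(d₂) = 25.023325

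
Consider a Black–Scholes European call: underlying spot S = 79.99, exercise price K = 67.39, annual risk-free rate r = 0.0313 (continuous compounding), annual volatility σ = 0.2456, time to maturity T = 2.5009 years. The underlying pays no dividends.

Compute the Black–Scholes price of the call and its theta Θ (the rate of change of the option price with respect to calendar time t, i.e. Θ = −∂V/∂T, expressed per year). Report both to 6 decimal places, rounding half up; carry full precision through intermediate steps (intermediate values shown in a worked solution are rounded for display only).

price = 21.940860
Θ = -3.058614

σ√T = 0.2456·√2.5009 = 0.388398
d₁ = (ln(S/K) + (r+σ²/2)T) / (σ√T) = (ln(79.99/67.39) + (0.0313+0.2456²/2)·2.5009) / 0.388398 = (0.171405 + 0.153705) / 0.388398 = 0.837053
d₂ = d₁ − σ√T = 0.837053 − 0.388398 = 0.448656
e^{−rT} = e^{−0.0313·2.5009} = 0.924707
N(d₁) = 0.798719,  N(d₂) = 0.673160
Call price V = S·N(d₁) − K·e^{−rT}·N(d₂) = 63.889509 − 41.948649 = 21.940860
φ(d₁) = (1/√(2π))·e^{−d₁²/2} = 0.281037
Θ = −S·φ(d₁)·σ/(2√T) − r·K·e^{−rT}·N(d₂) = −1.745621 − 1.312993 = -3.058614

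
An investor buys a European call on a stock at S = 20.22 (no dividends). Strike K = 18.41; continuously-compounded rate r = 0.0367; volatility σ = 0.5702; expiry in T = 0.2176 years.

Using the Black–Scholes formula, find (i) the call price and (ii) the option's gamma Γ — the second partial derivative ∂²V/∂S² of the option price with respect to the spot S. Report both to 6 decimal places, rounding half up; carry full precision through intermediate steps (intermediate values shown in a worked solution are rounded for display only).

σ√T = 0.5702·√0.2176 = 0.265985
d₁ = (ln(S/K) + (r+σ²/2)T) / (σ√T) = (ln(20.22/18.41) + (0.0367+0.5702²/2)·0.2176) / 0.265985 = (0.093778 + 0.043360) / 0.265985 = 0.515586
d₂ = d₁ − σ√T = 0.515586 − 0.265985 = 0.249602
e^{−rT} = e^{−0.0367·0.2176} = 0.992046
N(d₁) = 0.696928,  N(d₂) = 0.598552
Call price V = S·N(d₁) − K·e^{−rT}·N(d₂) = 14.091890 − 10.931698 = 3.160192
φ(d₁) = (1/√(2π))·e^{−d₁²/2} = 0.349290
Γ = φ(d₁) / (S·σ·√T) = 0.064945

price = 3.160192
Γ = 0.064945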